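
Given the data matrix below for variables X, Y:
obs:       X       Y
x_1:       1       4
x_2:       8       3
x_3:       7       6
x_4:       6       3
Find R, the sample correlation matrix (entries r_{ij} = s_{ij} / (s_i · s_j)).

Step 1 — column means:
  mean(X) = (1 + 8 + 7 + 6) / 4 = 22/4 = 5.5
  mean(Y) = (4 + 3 + 6 + 3) / 4 = 16/4 = 4

Step 2 — sample variances and covariances s[i,j] = (1/(n-1)) · Σ_k (x_{k,i} - mean_i) · (x_{k,j} - mean_j), with n-1 = 3:
  s[X,X] = ((-4.5)·(-4.5) + (2.5)·(2.5) + (1.5)·(1.5) + (0.5)·(0.5)) / 3 = 29/3 = 9.6667
  s[X,Y] = ((-4.5)·(0) + (2.5)·(-1) + (1.5)·(2) + (0.5)·(-1)) / 3 = 0/3 = 0
  s[Y,Y] = ((0)·(0) + (-1)·(-1) + (2)·(2) + (-1)·(-1)) / 3 = 6/3 = 2
  Sample standard deviations s_i = √(s[i,i]):
  s(X) = √(9.6667) = 3.1091
  s(Y) = √(2) = 1.4142

Step 3 — r_{ij} = s_{ij} / (s_i · s_j):
  r[X,X] = 1 (diagonal).
  r[X,Y] = 0 / (3.1091 · 1.4142) = 0 / 4.397 = 0
  r[Y,Y] = 1 (diagonal).

R is symmetric with unit diagonal. Assembling:

R = [[1, 0],
 [0, 1]]


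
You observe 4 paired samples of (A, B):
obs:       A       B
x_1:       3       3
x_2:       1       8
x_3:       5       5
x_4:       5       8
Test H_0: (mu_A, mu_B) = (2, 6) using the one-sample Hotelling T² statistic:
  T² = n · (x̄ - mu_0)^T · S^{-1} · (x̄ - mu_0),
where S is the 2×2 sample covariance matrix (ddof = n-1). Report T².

Step 1 — sample mean vector:
  mean(A) = (3 + 1 + 5 + 5) / 4 = 14/4 = 3.5
  mean(B) = (3 + 8 + 5 + 8) / 4 = 24/4 = 6
  x̄ = (3.5, 6),  deviation x̄ - mu_0 = (3.5, 6) - (2, 6) = (1.5, 0).

Step 2 — sample covariance matrix, S[i,j] = (1/(n-1)) · Σ_k (x_{k,i} - mean_i) · (x_{k,j} - mean_j), divisor n-1 = 3:
  S[A,A] = ((-0.5)·(-0.5) + (-2.5)·(-2.5) + (1.5)·(1.5) + (1.5)·(1.5)) / 3 = 11/3 = 3.6667
  S[A,B] = ((-0.5)·(-3) + (-2.5)·(2) + (1.5)·(-1) + (1.5)·(2)) / 3 = -2/3 = -0.6667
  S[B,B] = ((-3)·(-3) + (2)·(2) + (-1)·(-1) + (2)·(2)) / 3 = 18/3 = 6
  S = [[3.6667, -0.6667],
 [-0.6667, 6]].

Step 3 — invert S. det(S) = 3.6667·6 - (-0.6667)² = 21.5556.
  S^{-1} = (1/det) · [[d, -b], [-b, a]] = [[0.2784, 0.0309],
 [0.0309, 0.1701]].

Step 4 — quadratic form (x̄ - mu_0)^T · S^{-1} · (x̄ - mu_0):
  S^{-1} · (x̄ - mu_0) = (0.4175, 0.0464),
  (x̄ - mu_0)^T · [...] = (1.5)·(0.4175) + (0)·(0.0464) = 0.6263.

Step 5 — scale by n: T² = 4 · 0.6263 = 2.5052.

T² ≈ 2.5052


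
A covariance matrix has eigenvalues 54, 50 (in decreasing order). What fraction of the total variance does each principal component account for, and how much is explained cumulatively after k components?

Step 1 — total variance = trace(Sigma) = Σ λ_i = 54 + 50 = 104.

Step 2 — fraction explained by component i = λ_i / Σ λ:
  PC1: 54/104 = 0.5192
  PC2: 50/104 = 0.4808

Step 3 — cumulative fraction after k components = (λ_1 + ... + λ_k) / Σ λ:
  k = 1: 54/104 = 0.5192
  k = 2: (54 + 50)/104 = 104/104 = 1

Summary (fraction, with percent):

explained: PC1 0.5192 (51.92%), PC2 0.4808 (48.08%);  cumulative: 0.5192, 1


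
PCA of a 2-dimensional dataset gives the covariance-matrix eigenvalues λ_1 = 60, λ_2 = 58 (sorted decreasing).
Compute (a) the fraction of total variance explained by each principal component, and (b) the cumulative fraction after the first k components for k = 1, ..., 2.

Step 1 — total variance = trace(Sigma) = Σ λ_i = 60 + 58 = 118.

Step 2 — fraction explained by component i = λ_i / Σ λ:
  PC1: 60/118 = 0.5085
  PC2: 58/118 = 0.4915

Step 3 — cumulative fraction after k components = (λ_1 + ... + λ_k) / Σ λ:
  k = 1: 60/118 = 0.5085
  k = 2: (60 + 58)/118 = 118/118 = 1

Summary (fraction, with percent):

explained: PC1 0.5085 (50.85%), PC2 0.4915 (49.15%);  cumulative: 0.5085, 1


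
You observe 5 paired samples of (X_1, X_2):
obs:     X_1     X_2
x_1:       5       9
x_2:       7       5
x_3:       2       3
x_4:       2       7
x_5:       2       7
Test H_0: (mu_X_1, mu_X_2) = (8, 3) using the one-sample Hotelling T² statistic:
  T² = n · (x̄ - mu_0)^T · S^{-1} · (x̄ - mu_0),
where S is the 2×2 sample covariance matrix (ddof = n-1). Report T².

Step 1 — sample mean vector:
  mean(X_1) = (5 + 7 + 2 + 2 + 2) / 5 = 18/5 = 3.6
  mean(X_2) = (9 + 5 + 3 + 7 + 7) / 5 = 31/5 = 6.2
  x̄ = (3.6, 6.2),  deviation x̄ - mu_0 = (3.6, 6.2) - (8, 3) = (-4.4, 3.2).

Step 2 — sample covariance matrix, S[i,j] = (1/(n-1)) · Σ_k (x_{k,i} - mean_i) · (x_{k,j} - mean_j), divisor n-1 = 4:
  S[X_1,X_1] = ((1.4)·(1.4) + (3.4)·(3.4) + (-1.6)·(-1.6) + (-1.6)·(-1.6) + (-1.6)·(-1.6)) / 4 = 21.2/4 = 5.3
  S[X_1,X_2] = ((1.4)·(2.8) + (3.4)·(-1.2) + (-1.6)·(-3.2) + (-1.6)·(0.8) + (-1.6)·(0.8)) / 4 = 2.4/4 = 0.6
  S[X_2,X_2] = ((2.8)·(2.8) + (-1.2)·(-1.2) + (-3.2)·(-3.2) + (0.8)·(0.8) + (0.8)·(0.8)) / 4 = 20.8/4 = 5.2
  S = [[5.3, 0.6],
 [0.6, 5.2]].

Step 3 — invert S. det(S) = 5.3·5.2 - (0.6)² = 27.2.
  S^{-1} = (1/det) · [[d, -b], [-b, a]] = [[0.1912, -0.0221],
 [-0.0221, 0.1949]].

Step 4 — quadratic form (x̄ - mu_0)^T · S^{-1} · (x̄ - mu_0):
  S^{-1} · (x̄ - mu_0) = (-0.9118, 0.7206),
  (x̄ - mu_0)^T · [...] = (-4.4)·(-0.9118) + (3.2)·(0.7206) = 6.3176.

Step 5 — scale by n: T² = 5 · 6.3176 = 31.5882.

T² ≈ 31.5882


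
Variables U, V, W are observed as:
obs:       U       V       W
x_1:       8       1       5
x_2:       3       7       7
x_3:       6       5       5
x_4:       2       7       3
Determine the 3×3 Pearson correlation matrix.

Step 1 — column means:
  mean(U) = (8 + 3 + 6 + 2) / 4 = 19/4 = 4.75
  mean(V) = (1 + 7 + 5 + 7) / 4 = 20/4 = 5
  mean(W) = (5 + 7 + 5 + 3) / 4 = 20/4 = 5

Step 2 — sample variances and covariances s[i,j] = (1/(n-1)) · Σ_k (x_{k,i} - mean_i) · (x_{k,j} - mean_j), with n-1 = 3:
  s[U,U] = ((3.25)·(3.25) + (-1.75)·(-1.75) + (1.25)·(1.25) + (-2.75)·(-2.75)) / 3 = 22.75/3 = 7.5833
  s[U,V] = ((3.25)·(-4) + (-1.75)·(2) + (1.25)·(0) + (-2.75)·(2)) / 3 = -22/3 = -7.3333
  s[U,W] = ((3.25)·(0) + (-1.75)·(2) + (1.25)·(0) + (-2.75)·(-2)) / 3 = 2/3 = 0.6667
  s[V,V] = ((-4)·(-4) + (2)·(2) + (0)·(0) + (2)·(2)) / 3 = 24/3 = 8
  s[V,W] = ((-4)·(0) + (2)·(2) + (0)·(0) + (2)·(-2)) / 3 = 0/3 = 0
  s[W,W] = ((0)·(0) + (2)·(2) + (0)·(0) + (-2)·(-2)) / 3 = 8/3 = 2.6667
  Sample standard deviations s_i = √(s[i,i]):
  s(U) = √(7.5833) = 2.7538
  s(V) = √(8) = 2.8284
  s(W) = √(2.6667) = 1.633

Step 3 — r_{ij} = s_{ij} / (s_i · s_j):
  r[U,U] = 1 (diagonal).
  r[U,V] = -7.3333 / (2.7538 · 2.8284) = -7.3333 / 7.7889 = -0.9415
  r[U,W] = 0.6667 / (2.7538 · 1.633) = 0.6667 / 4.4969 = 0.1482
  r[V,V] = 1 (diagonal).
  r[V,W] = 0 / (2.8284 · 1.633) = 0 / 4.6188 = 0
  r[W,W] = 1 (diagonal).

R is symmetric with unit diagonal. Assembling:

R = [[1, -0.9415, 0.1482],
 [-0.9415, 1, 0],
 [0.1482, 0, 1]]


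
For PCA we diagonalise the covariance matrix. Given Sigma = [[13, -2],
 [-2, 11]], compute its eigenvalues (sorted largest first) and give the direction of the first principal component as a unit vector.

Step 1 — characteristic polynomial of 2×2 Sigma:
  det(Sigma - λI) = λ² - trace · λ + det = 0.
  trace = 13 + 11 = 24, det = 13·11 - (-2)² = 139.
Step 2 — discriminant:
  Δ = trace² - 4·det = 576 - 556 = 20.
Step 3 — eigenvalues:
  λ = (trace ± √Δ)/2 = (24 ± 4.4721)/2,
  λ_1 = 14.2361,  λ_2 = 9.7639.

Step 4 — unit eigenvector for λ_1: solve (Sigma - λ_1 I)v = 0. First row:
  (13 - 14.2361)·v_x + (-2)·v_y = 0, i.e. (-1.2361)·v_x + (-2)·v_y = 0,
  so v ∝ (b, λ_1 - a) = (-2, 1.2361); multiply by -1 so the first entry is positive: u = (2, -1.2361).
  ||u|| = √((2)² + (-1.2361)²) = √(5.5279) ≈ 2.3511,
  v_1 = u/||u|| ≈ (0.8507, -0.5257) (||v_1|| = 1).

λ_1 = 14.2361,  λ_2 = 9.7639;  v_1 ≈ (0.8507, -0.5257)


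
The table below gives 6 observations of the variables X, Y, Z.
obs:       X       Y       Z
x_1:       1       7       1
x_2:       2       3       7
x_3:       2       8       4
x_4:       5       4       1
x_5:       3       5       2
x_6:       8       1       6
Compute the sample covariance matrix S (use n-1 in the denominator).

Step 1 — column means:
  mean(X) = (1 + 2 + 2 + 5 + 3 + 8) / 6 = 21/6 = 3.5
  mean(Y) = (7 + 3 + 8 + 4 + 5 + 1) / 6 = 28/6 = 4.6667
  mean(Z) = (1 + 7 + 4 + 1 + 2 + 6) / 6 = 21/6 = 3.5

Step 2 — sample covariance S[i,j] = (1/(n-1)) · Σ_k (x_{k,i} - mean_i) · (x_{k,j} - mean_j), with n-1 = 5.
  S[X,X] = ((-2.5)·(-2.5) + (-1.5)·(-1.5) + (-1.5)·(-1.5) + (1.5)·(1.5) + (-0.5)·(-0.5) + (4.5)·(4.5)) / 5 = 33.5/5 = 6.7
  S[X,Y] = ((-2.5)·(2.3333) + (-1.5)·(-1.6667) + (-1.5)·(3.3333) + (1.5)·(-0.6667) + (-0.5)·(0.3333) + (4.5)·(-3.6667)) / 5 = -26/5 = -5.2
  S[X,Z] = ((-2.5)·(-2.5) + (-1.5)·(3.5) + (-1.5)·(0.5) + (1.5)·(-2.5) + (-0.5)·(-1.5) + (4.5)·(2.5)) / 5 = 8.5/5 = 1.7
  S[Y,Y] = ((2.3333)·(2.3333) + (-1.6667)·(-1.6667) + (3.3333)·(3.3333) + (-0.6667)·(-0.6667) + (0.3333)·(0.3333) + (-3.6667)·(-3.6667)) / 5 = 33.3333/5 = 6.6667
  S[Y,Z] = ((2.3333)·(-2.5) + (-1.6667)·(3.5) + (3.3333)·(0.5) + (-0.6667)·(-2.5) + (0.3333)·(-1.5) + (-3.6667)·(2.5)) / 5 = -18/5 = -3.6
  S[Z,Z] = ((-2.5)·(-2.5) + (3.5)·(3.5) + (0.5)·(0.5) + (-2.5)·(-2.5) + (-1.5)·(-1.5) + (2.5)·(2.5)) / 5 = 33.5/5 = 6.7

S is symmetric (S[j,i] = S[i,j]). Assembling:

S = [[6.7, -5.2, 1.7],
 [-5.2, 6.6667, -3.6],
 [1.7, -3.6, 6.7]]


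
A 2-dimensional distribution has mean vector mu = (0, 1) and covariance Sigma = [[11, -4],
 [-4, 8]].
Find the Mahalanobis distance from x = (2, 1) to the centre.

Step 1 — centre the observation: (x - mu) = (2, 0).

Step 2 — invert Sigma. det(Sigma) = 11·8 - (-4)² = 72.
  Sigma^{-1} = (1/det) · [[d, -b], [-b, a]] = [[0.1111, 0.0556],
 [0.0556, 0.1528]].

Step 3 — form the quadratic (x - mu)^T · Sigma^{-1} · (x - mu):
  Sigma^{-1} · (x - mu) = (0.2222, 0.1111).
  (x - mu)^T · [Sigma^{-1} · (x - mu)] = (2)·(0.2222) + (0)·(0.1111) = 0.4444.

Step 4 — take square root: d = √(0.4444) ≈ 0.6667.

d(x, mu) = √(0.4444) ≈ 0.6667


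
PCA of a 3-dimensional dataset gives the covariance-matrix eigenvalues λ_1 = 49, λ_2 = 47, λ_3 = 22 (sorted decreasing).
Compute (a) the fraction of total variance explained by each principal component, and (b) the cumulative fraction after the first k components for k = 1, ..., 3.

Step 1 — total variance = trace(Sigma) = Σ λ_i = 49 + 47 + 22 = 118.

Step 2 — fraction explained by component i = λ_i / Σ λ:
  PC1: 49/118 = 0.4153
  PC2: 47/118 = 0.3983
  PC3: 22/118 = 0.1864

Step 3 — cumulative fraction after k components = (λ_1 + ... + λ_k) / Σ λ:
  k = 1: 49/118 = 0.4153
  k = 2: (49 + 47)/118 = 96/118 = 0.8136
  k = 3: (49 + 47 + 22)/118 = 118/118 = 1

Summary (fraction, with percent):

explained: PC1 0.4153 (41.53%), PC2 0.3983 (39.83%), PC3 0.1864 (18.64%);  cumulative: 0.4153, 0.8136, 1


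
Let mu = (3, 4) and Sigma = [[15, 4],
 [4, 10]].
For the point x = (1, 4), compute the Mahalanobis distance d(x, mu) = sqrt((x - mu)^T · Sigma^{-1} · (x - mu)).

Step 1 — centre the observation: (x - mu) = (-2, 0).

Step 2 — invert Sigma. det(Sigma) = 15·10 - (4)² = 134.
  Sigma^{-1} = (1/det) · [[d, -b], [-b, a]] = [[0.0746, -0.0299],
 [-0.0299, 0.1119]].

Step 3 — form the quadratic (x - mu)^T · Sigma^{-1} · (x - mu):
  Sigma^{-1} · (x - mu) = (-0.1493, 0.0597).
  (x - mu)^T · [Sigma^{-1} · (x - mu)] = (-2)·(-0.1493) + (0)·(0.0597) = 0.2985.

Step 4 — take square root: d = √(0.2985) ≈ 0.5464.

d(x, mu) = √(0.2985) ≈ 0.5464


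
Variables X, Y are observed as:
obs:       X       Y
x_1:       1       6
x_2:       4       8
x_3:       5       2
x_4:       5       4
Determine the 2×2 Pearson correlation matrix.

Step 1 — column means:
  mean(X) = (1 + 4 + 5 + 5) / 4 = 15/4 = 3.75
  mean(Y) = (6 + 8 + 2 + 4) / 4 = 20/4 = 5

Step 2 — sample variances and covariances s[i,j] = (1/(n-1)) · Σ_k (x_{k,i} - mean_i) · (x_{k,j} - mean_j), with n-1 = 3:
  s[X,X] = ((-2.75)·(-2.75) + (0.25)·(0.25) + (1.25)·(1.25) + (1.25)·(1.25)) / 3 = 10.75/3 = 3.5833
  s[X,Y] = ((-2.75)·(1) + (0.25)·(3) + (1.25)·(-3) + (1.25)·(-1)) / 3 = -7/3 = -2.3333
  s[Y,Y] = ((1)·(1) + (3)·(3) + (-3)·(-3) + (-1)·(-1)) / 3 = 20/3 = 6.6667
  Sample standard deviations s_i = √(s[i,i]):
  s(X) = √(3.5833) = 1.893
  s(Y) = √(6.6667) = 2.582

Step 3 — r_{ij} = s_{ij} / (s_i · s_j):
  r[X,X] = 1 (diagonal).
  r[X,Y] = -2.3333 / (1.893 · 2.582) = -2.3333 / 4.8876 = -0.4774
  r[Y,Y] = 1 (diagonal).

R is symmetric with unit diagonal. Assembling:

R = [[1, -0.4774],
 [-0.4774, 1]]


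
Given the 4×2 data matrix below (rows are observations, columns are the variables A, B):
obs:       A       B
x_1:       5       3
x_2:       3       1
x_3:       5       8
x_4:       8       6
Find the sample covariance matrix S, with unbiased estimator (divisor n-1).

Step 1 — column means:
  mean(A) = (5 + 3 + 5 + 8) / 4 = 21/4 = 5.25
  mean(B) = (3 + 1 + 8 + 6) / 4 = 18/4 = 4.5

Step 2 — sample covariance S[i,j] = (1/(n-1)) · Σ_k (x_{k,i} - mean_i) · (x_{k,j} - mean_j), with n-1 = 3.
  S[A,A] = ((-0.25)·(-0.25) + (-2.25)·(-2.25) + (-0.25)·(-0.25) + (2.75)·(2.75)) / 3 = 12.75/3 = 4.25
  S[A,B] = ((-0.25)·(-1.5) + (-2.25)·(-3.5) + (-0.25)·(3.5) + (2.75)·(1.5)) / 3 = 11.5/3 = 3.8333
  S[B,B] = ((-1.5)·(-1.5) + (-3.5)·(-3.5) + (3.5)·(3.5) + (1.5)·(1.5)) / 3 = 29/3 = 9.6667

S is symmetric (S[j,i] = S[i,j]). Assembling:

S = [[4.25, 3.8333],
 [3.8333, 9.6667]]


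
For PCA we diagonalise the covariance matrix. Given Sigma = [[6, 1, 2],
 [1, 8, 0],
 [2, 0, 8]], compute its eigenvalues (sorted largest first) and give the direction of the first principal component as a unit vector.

Step 1 — characteristic polynomial p(λ) = det(λI - Sigma) = λ³ - tr·λ² + c_1·λ - det, where tr = trace, c_1 = sum of the principal 2×2 minors, det = det(Sigma):
  tr = 6 + 8 + 8 = 22,
  c_1 = (6·8 - (1)²) + (6·8 - (2)²) + (8·8 - (0)²) = 47 + 44 + 64 = 155,
  det = 6·(8·8 - (0)²) - (1)·((1)·8 - (0)·(2)) + (2)·((1)·(0) - 8·(2)) = 6·(64) - (1)·(8) + (2)·(-16) = 344.
  So p(λ) = λ³ - 22λ² + 155λ - 344.
Step 2 — look for an integer root (rational root theorem: any rational root is an integer divisor of 344). Testing λ = 8:
  p(8) = 512 - 1408 + 1240 - 344 = 0  ✓
  Dividing out (λ - 8): p(λ) = (λ - 8)(λ² - 14λ + 43).
Step 3 — remaining eigenvalues from the quadratic λ² - 14λ + 43 = 0:
  Δ = 14² - 4·43 = 196 - 172 = 24,  λ = (14 ± √24)/2 = (14 ± 4.899)/2 ≈ 9.4495 or 4.5505.
  Sorted: λ_1 = 9.4495,  λ_2 = 8,  λ_3 = 4.5505  (check: sum = 22 = tr ✓).

Step 4 — unit eigenvector for λ_1 ≈ 9.4495: v spans the null space of (Sigma - λ_1 I), whose rows are
  r_1 = (-3.4495, 1, 2),  r_2 = (1, -1.4495, 0),  r_3 = (2, 0, -1.4495).
  v is orthogonal to every row, so take v ∝ r_1 × r_2 = ((1)·(0) - (2)·(-1.4495), (2)·(1) - (-3.4495)·(0), (-3.4495)·(-1.4495) - (1)·(1)) ≈ (2.899, 2, 4).
  Let u = (2.899, 2, 4).
  ||u|| = √((2.899)² + (2)² + (4)²) = √(28.4041) ≈ 5.3295,  v_1 = u/||u|| ≈ (0.5439, 0.3753, 0.7505) (||v_1|| = 1).

λ_1 = 9.4495,  λ_2 = 8,  λ_3 = 4.5505;  v_1 ≈ (0.5439, 0.3753, 0.7505)


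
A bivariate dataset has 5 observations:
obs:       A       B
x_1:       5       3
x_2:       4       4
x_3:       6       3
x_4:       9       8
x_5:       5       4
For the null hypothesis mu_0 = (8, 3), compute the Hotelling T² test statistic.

Step 1 — sample mean vector:
  mean(A) = (5 + 4 + 6 + 9 + 5) / 5 = 29/5 = 5.8
  mean(B) = (3 + 4 + 3 + 8 + 4) / 5 = 22/5 = 4.4
  x̄ = (5.8, 4.4),  deviation x̄ - mu_0 = (5.8, 4.4) - (8, 3) = (-2.2, 1.4).

Step 2 — sample covariance matrix, S[i,j] = (1/(n-1)) · Σ_k (x_{k,i} - mean_i) · (x_{k,j} - mean_j), divisor n-1 = 4:
  S[A,A] = ((-0.8)·(-0.8) + (-1.8)·(-1.8) + (0.2)·(0.2) + (3.2)·(3.2) + (-0.8)·(-0.8)) / 4 = 14.8/4 = 3.7
  S[A,B] = ((-0.8)·(-1.4) + (-1.8)·(-0.4) + (0.2)·(-1.4) + (3.2)·(3.6) + (-0.8)·(-0.4)) / 4 = 13.4/4 = 3.35
  S[B,B] = ((-1.4)·(-1.4) + (-0.4)·(-0.4) + (-1.4)·(-1.4) + (3.6)·(3.6) + (-0.4)·(-0.4)) / 4 = 17.2/4 = 4.3
  S = [[3.7, 3.35],
 [3.35, 4.3]].

Step 3 — invert S. det(S) = 3.7·4.3 - (3.35)² = 4.6875.
  S^{-1} = (1/det) · [[d, -b], [-b, a]] = [[0.9173, -0.7147],
 [-0.7147, 0.7893]].

Step 4 — quadratic form (x̄ - mu_0)^T · S^{-1} · (x̄ - mu_0):
  S^{-1} · (x̄ - mu_0) = (-3.0187, 2.6773),
  (x̄ - mu_0)^T · [...] = (-2.2)·(-3.0187) + (1.4)·(2.6773) = 10.3893.

Step 5 — scale by n: T² = 5 · 10.3893 = 51.9467.

T² ≈ 51.9467


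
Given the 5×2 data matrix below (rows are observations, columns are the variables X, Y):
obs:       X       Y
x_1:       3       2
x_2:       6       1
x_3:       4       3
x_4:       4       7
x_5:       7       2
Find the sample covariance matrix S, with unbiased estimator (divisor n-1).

Step 1 — column means:
  mean(X) = (3 + 6 + 4 + 4 + 7) / 5 = 24/5 = 4.8
  mean(Y) = (2 + 1 + 3 + 7 + 2) / 5 = 15/5 = 3

Step 2 — sample covariance S[i,j] = (1/(n-1)) · Σ_k (x_{k,i} - mean_i) · (x_{k,j} - mean_j), with n-1 = 4.
  S[X,X] = ((-1.8)·(-1.8) + (1.2)·(1.2) + (-0.8)·(-0.8) + (-0.8)·(-0.8) + (2.2)·(2.2)) / 4 = 10.8/4 = 2.7
  S[X,Y] = ((-1.8)·(-1) + (1.2)·(-2) + (-0.8)·(0) + (-0.8)·(4) + (2.2)·(-1)) / 4 = -6/4 = -1.5
  S[Y,Y] = ((-1)·(-1) + (-2)·(-2) + (0)·(0) + (4)·(4) + (-1)·(-1)) / 4 = 22/4 = 5.5

S is symmetric (S[j,i] = S[i,j]). Assembling:

S = [[2.7, -1.5],
 [-1.5, 5.5]]


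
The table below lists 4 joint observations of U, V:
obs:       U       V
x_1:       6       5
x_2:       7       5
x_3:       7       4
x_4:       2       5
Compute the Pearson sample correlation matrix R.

Step 1 — column means:
  mean(U) = (6 + 7 + 7 + 2) / 4 = 22/4 = 5.5
  mean(V) = (5 + 5 + 4 + 5) / 4 = 19/4 = 4.75

Step 2 — sample variances and covariances s[i,j] = (1/(n-1)) · Σ_k (x_{k,i} - mean_i) · (x_{k,j} - mean_j), with n-1 = 3:
  s[U,U] = ((0.5)·(0.5) + (1.5)·(1.5) + (1.5)·(1.5) + (-3.5)·(-3.5)) / 3 = 17/3 = 5.6667
  s[U,V] = ((0.5)·(0.25) + (1.5)·(0.25) + (1.5)·(-0.75) + (-3.5)·(0.25)) / 3 = -1.5/3 = -0.5
  s[V,V] = ((0.25)·(0.25) + (0.25)·(0.25) + (-0.75)·(-0.75) + (0.25)·(0.25)) / 3 = 0.75/3 = 0.25
  Sample standard deviations s_i = √(s[i,i]):
  s(U) = √(5.6667) = 2.3805
  s(V) = √(0.25) = 0.5

Step 3 — r_{ij} = s_{ij} / (s_i · s_j):
  r[U,U] = 1 (diagonal).
  r[U,V] = -0.5 / (2.3805 · 0.5) = -0.5 / 1.1902 = -0.4201
  r[V,V] = 1 (diagonal).

R is symmetric with unit diagonal. Assembling:

R = [[1, -0.4201],
 [-0.4201, 1]]


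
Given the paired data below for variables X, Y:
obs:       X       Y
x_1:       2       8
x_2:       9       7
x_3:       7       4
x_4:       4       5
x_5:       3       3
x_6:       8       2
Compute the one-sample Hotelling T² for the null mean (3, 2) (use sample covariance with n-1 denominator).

Step 1 — sample mean vector:
  mean(X) = (2 + 9 + 7 + 4 + 3 + 8) / 6 = 33/6 = 5.5
  mean(Y) = (8 + 7 + 4 + 5 + 3 + 2) / 6 = 29/6 = 4.8333
  x̄ = (5.5, 4.8333),  deviation x̄ - mu_0 = (5.5, 4.8333) - (3, 2) = (2.5, 2.8333).

Step 2 — sample covariance matrix, S[i,j] = (1/(n-1)) · Σ_k (x_{k,i} - mean_i) · (x_{k,j} - mean_j), divisor n-1 = 5:
  S[X,X] = ((-3.5)·(-3.5) + (3.5)·(3.5) + (1.5)·(1.5) + (-1.5)·(-1.5) + (-2.5)·(-2.5) + (2.5)·(2.5)) / 5 = 41.5/5 = 8.3
  S[X,Y] = ((-3.5)·(3.1667) + (3.5)·(2.1667) + (1.5)·(-0.8333) + (-1.5)·(0.1667) + (-2.5)·(-1.8333) + (2.5)·(-2.8333)) / 5 = -7.5/5 = -1.5
  S[Y,Y] = ((3.1667)·(3.1667) + (2.1667)·(2.1667) + (-0.8333)·(-0.8333) + (0.1667)·(0.1667) + (-1.8333)·(-1.8333) + (-2.8333)·(-2.8333)) / 5 = 26.8333/5 = 5.3667
  S = [[8.3, -1.5],
 [-1.5, 5.3667]].

Step 3 — invert S. det(S) = 8.3·5.3667 - (-1.5)² = 42.2933.
  S^{-1} = (1/det) · [[d, -b], [-b, a]] = [[0.1269, 0.0355],
 [0.0355, 0.1962]].

Step 4 — quadratic form (x̄ - mu_0)^T · S^{-1} · (x̄ - mu_0):
  S^{-1} · (x̄ - mu_0) = (0.4177, 0.6447),
  (x̄ - mu_0)^T · [...] = (2.5)·(0.4177) + (2.8333)·(0.6447) = 2.871.

Step 5 — scale by n: T² = 6 · 2.871 = 17.2257.

T² ≈ 17.2257


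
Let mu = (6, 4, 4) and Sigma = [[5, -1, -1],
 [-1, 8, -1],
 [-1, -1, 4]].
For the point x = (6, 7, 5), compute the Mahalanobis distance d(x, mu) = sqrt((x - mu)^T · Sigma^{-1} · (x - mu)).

Step 1 — centre the observation: (x - mu) = (0, 3, 1).

Step 2 — invert Sigma (cofactor / det for 3×3, or solve directly):
  Sigma^{-1} = [[0.2199, 0.0355, 0.0638],
 [0.0355, 0.1348, 0.0426],
 [0.0638, 0.0426, 0.2766]].

Step 3 — form the quadratic (x - mu)^T · Sigma^{-1} · (x - mu):
  Sigma^{-1} · (x - mu) = (0.1702, 0.4468, 0.4043).
  (x - mu)^T · [Sigma^{-1} · (x - mu)] = (0)·(0.1702) + (3)·(0.4468) + (1)·(0.4043) = 1.7447.

Step 4 — take square root: d = √(1.7447) ≈ 1.3209.

d(x, mu) = √(1.7447) ≈ 1.3209


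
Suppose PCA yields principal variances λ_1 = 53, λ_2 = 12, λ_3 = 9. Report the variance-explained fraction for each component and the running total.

Step 1 — total variance = trace(Sigma) = Σ λ_i = 53 + 12 + 9 = 74.

Step 2 — fraction explained by component i = λ_i / Σ λ:
  PC1: 53/74 = 0.7162
  PC2: 12/74 = 0.1622
  PC3: 9/74 = 0.1216

Step 3 — cumulative fraction after k components = (λ_1 + ... + λ_k) / Σ λ:
  k = 1: 53/74 = 0.7162
  k = 2: (53 + 12)/74 = 65/74 = 0.8784
  k = 3: (53 + 12 + 9)/74 = 74/74 = 1

Summary (fraction, with percent):

explained: PC1 0.7162 (71.62%), PC2 0.1622 (16.22%), PC3 0.1216 (12.16%);  cumulative: 0.7162, 0.8784, 1


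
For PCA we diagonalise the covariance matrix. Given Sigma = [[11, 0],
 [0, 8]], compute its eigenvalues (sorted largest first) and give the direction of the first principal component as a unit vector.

Step 1 — characteristic polynomial of 2×2 Sigma:
  det(Sigma - λI) = λ² - trace · λ + det = 0.
  trace = 11 + 8 = 19, det = 11·8 - (0)² = 88.
Step 2 — discriminant:
  Δ = trace² - 4·det = 361 - 352 = 9.
Step 3 — eigenvalues:
  λ = (trace ± √Δ)/2 = (19 ± 3)/2,
  λ_1 = 11,  λ_2 = 8.

Step 4 — unit eigenvector for λ_1: Sigma is diagonal, so its eigenvectors are the coordinate axes. λ_1 = 11 is the diagonal entry on the first coordinate axis, hence
  v_1 = (1, 0) (||v_1|| = 1).

λ_1 = 11,  λ_2 = 8;  v_1 ≈ (1, 0)


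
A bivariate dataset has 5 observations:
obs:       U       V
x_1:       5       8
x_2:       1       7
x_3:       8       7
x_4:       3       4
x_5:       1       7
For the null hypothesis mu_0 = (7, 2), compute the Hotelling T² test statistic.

Step 1 — sample mean vector:
  mean(U) = (5 + 1 + 8 + 3 + 1) / 5 = 18/5 = 3.6
  mean(V) = (8 + 7 + 7 + 4 + 7) / 5 = 33/5 = 6.6
  x̄ = (3.6, 6.6),  deviation x̄ - mu_0 = (3.6, 6.6) - (7, 2) = (-3.4, 4.6).

Step 2 — sample covariance matrix, S[i,j] = (1/(n-1)) · Σ_k (x_{k,i} - mean_i) · (x_{k,j} - mean_j), divisor n-1 = 4:
  S[U,U] = ((1.4)·(1.4) + (-2.6)·(-2.6) + (4.4)·(4.4) + (-0.6)·(-0.6) + (-2.6)·(-2.6)) / 4 = 35.2/4 = 8.8
  S[U,V] = ((1.4)·(1.4) + (-2.6)·(0.4) + (4.4)·(0.4) + (-0.6)·(-2.6) + (-2.6)·(0.4)) / 4 = 3.2/4 = 0.8
  S[V,V] = ((1.4)·(1.4) + (0.4)·(0.4) + (0.4)·(0.4) + (-2.6)·(-2.6) + (0.4)·(0.4)) / 4 = 9.2/4 = 2.3
  S = [[8.8, 0.8],
 [0.8, 2.3]].

Step 3 — invert S. det(S) = 8.8·2.3 - (0.8)² = 19.6.
  S^{-1} = (1/det) · [[d, -b], [-b, a]] = [[0.1173, -0.0408],
 [-0.0408, 0.449]].

Step 4 — quadratic form (x̄ - mu_0)^T · S^{-1} · (x̄ - mu_0):
  S^{-1} · (x̄ - mu_0) = (-0.5867, 2.2041),
  (x̄ - mu_0)^T · [...] = (-3.4)·(-0.5867) + (4.6)·(2.2041) = 12.1337.

Step 5 — scale by n: T² = 5 · 12.1337 = 60.6684.

T² ≈ 60.6684


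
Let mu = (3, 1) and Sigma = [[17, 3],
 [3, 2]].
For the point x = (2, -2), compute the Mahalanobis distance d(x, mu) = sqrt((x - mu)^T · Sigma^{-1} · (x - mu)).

Step 1 — centre the observation: (x - mu) = (-1, -3).

Step 2 — invert Sigma. det(Sigma) = 17·2 - (3)² = 25.
  Sigma^{-1} = (1/det) · [[d, -b], [-b, a]] = [[0.08, -0.12],
 [-0.12, 0.68]].

Step 3 — form the quadratic (x - mu)^T · Sigma^{-1} · (x - mu):
  Sigma^{-1} · (x - mu) = (0.28, -1.92).
  (x - mu)^T · [Sigma^{-1} · (x - mu)] = (-1)·(0.28) + (-3)·(-1.92) = 5.48.

Step 4 — take square root: d = √(5.48) ≈ 2.3409.

d(x, mu) = √(5.48) ≈ 2.3409


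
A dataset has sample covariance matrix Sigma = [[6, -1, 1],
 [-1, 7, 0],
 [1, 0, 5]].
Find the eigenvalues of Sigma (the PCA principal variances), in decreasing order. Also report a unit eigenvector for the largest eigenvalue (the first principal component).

Step 1 — characteristic polynomial p(λ) = det(λI - Sigma) = λ³ - tr·λ² + c_1·λ - det, where tr = trace, c_1 = sum of the principal 2×2 minors, det = det(Sigma):
  tr = 6 + 7 + 5 = 18,
  c_1 = (6·7 - (-1)²) + (6·5 - (1)²) + (7·5 - (0)²) = 41 + 29 + 35 = 105,
  det = 6·(7·5 - (0)²) - (-1)·((-1)·5 - (0)·(1)) + (1)·((-1)·(0) - 7·(1)) = 6·(35) - (-1)·(-5) + (1)·(-7) = 198.
  So p(λ) = λ³ - 18λ² + 105λ - 198.
Step 2 — look for an integer root (rational root theorem: any rational root is an integer divisor of 198). Testing λ = 6:
  p(6) = 216 - 648 + 630 - 198 = 0  ✓
  Dividing out (λ - 6): p(λ) = (λ - 6)(λ² - 12λ + 33).
Step 3 — remaining eigenvalues from the quadratic λ² - 12λ + 33 = 0:
  Δ = 12² - 4·33 = 144 - 132 = 12,  λ = (12 ± √12)/2 = (12 ± 3.4641)/2 ≈ 7.7321 or 4.2679.
  Sorted: λ_1 = 7.7321,  λ_2 = 6,  λ_3 = 4.2679  (check: sum = 18 = tr ✓).

Step 4 — unit eigenvector for λ_1 ≈ 7.7321: v spans the null space of (Sigma - λ_1 I), whose rows are
  r_1 = (-1.7321, -1, 1),  r_2 = (-1, -0.7321, 0),  r_3 = (1, 0, -2.7321).
  v is orthogonal to every row, so take v ∝ r_1 × r_2 = ((-1)·(0) - (1)·(-0.7321), (1)·(-1) - (-1.7321)·(0), (-1.7321)·(-0.7321) - (-1)·(-1)) ≈ (0.7321, -1, 0.2679).
  Let u = (0.7321, -1, 0.2679).
  ||u|| = √((0.7321)² + (-1)² + (0.2679)²) = √(1.6077) ≈ 1.2679,  v_1 = u/||u|| ≈ (0.5774, -0.7887, 0.2113) (||v_1|| = 1).

λ_1 = 7.7321,  λ_2 = 6,  λ_3 = 4.2679;  v_1 ≈ (0.5774, -0.7887, 0.2113)


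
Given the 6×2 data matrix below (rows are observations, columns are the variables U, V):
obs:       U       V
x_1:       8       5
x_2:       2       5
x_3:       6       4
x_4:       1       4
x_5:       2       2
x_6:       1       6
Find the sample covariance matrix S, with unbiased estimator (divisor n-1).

Step 1 — column means:
  mean(U) = (8 + 2 + 6 + 1 + 2 + 1) / 6 = 20/6 = 3.3333
  mean(V) = (5 + 5 + 4 + 4 + 2 + 6) / 6 = 26/6 = 4.3333

Step 2 — sample covariance S[i,j] = (1/(n-1)) · Σ_k (x_{k,i} - mean_i) · (x_{k,j} - mean_j), with n-1 = 5.
  S[U,U] = ((4.6667)·(4.6667) + (-1.3333)·(-1.3333) + (2.6667)·(2.6667) + (-2.3333)·(-2.3333) + (-1.3333)·(-1.3333) + (-2.3333)·(-2.3333)) / 5 = 43.3333/5 = 8.6667
  S[U,V] = ((4.6667)·(0.6667) + (-1.3333)·(0.6667) + (2.6667)·(-0.3333) + (-2.3333)·(-0.3333) + (-1.3333)·(-2.3333) + (-2.3333)·(1.6667)) / 5 = 1.3333/5 = 0.2667
  S[V,V] = ((0.6667)·(0.6667) + (0.6667)·(0.6667) + (-0.3333)·(-0.3333) + (-0.3333)·(-0.3333) + (-2.3333)·(-2.3333) + (1.6667)·(1.6667)) / 5 = 9.3333/5 = 1.8667

S is symmetric (S[j,i] = S[i,j]). Assembling:

S = [[8.6667, 0.2667],
 [0.2667, 1.8667]]


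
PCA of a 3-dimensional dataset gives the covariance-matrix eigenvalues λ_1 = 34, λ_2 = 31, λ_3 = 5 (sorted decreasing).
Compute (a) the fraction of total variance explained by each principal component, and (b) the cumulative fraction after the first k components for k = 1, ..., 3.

Step 1 — total variance = trace(Sigma) = Σ λ_i = 34 + 31 + 5 = 70.

Step 2 — fraction explained by component i = λ_i / Σ λ:
  PC1: 34/70 = 0.4857
  PC2: 31/70 = 0.4429
  PC3: 5/70 = 0.0714

Step 3 — cumulative fraction after k components = (λ_1 + ... + λ_k) / Σ λ:
  k = 1: 34/70 = 0.4857
  k = 2: (34 + 31)/70 = 65/70 = 0.9286
  k = 3: (34 + 31 + 5)/70 = 70/70 = 1

Summary (fraction, with percent):

explained: PC1 0.4857 (48.57%), PC2 0.4429 (44.29%), PC3 0.0714 (7.14%);  cumulative: 0.4857, 0.9286, 1


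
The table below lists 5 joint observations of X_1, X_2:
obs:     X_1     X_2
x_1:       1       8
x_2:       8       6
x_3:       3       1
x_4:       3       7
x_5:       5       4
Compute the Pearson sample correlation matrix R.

Step 1 — column means:
  mean(X_1) = (1 + 8 + 3 + 3 + 5) / 5 = 20/5 = 4
  mean(X_2) = (8 + 6 + 1 + 7 + 4) / 5 = 26/5 = 5.2

Step 2 — sample variances and covariances s[i,j] = (1/(n-1)) · Σ_k (x_{k,i} - mean_i) · (x_{k,j} - mean_j), with n-1 = 4:
  s[X_1,X_1] = ((-3)·(-3) + (4)·(4) + (-1)·(-1) + (-1)·(-1) + (1)·(1)) / 4 = 28/4 = 7
  s[X_1,X_2] = ((-3)·(2.8) + (4)·(0.8) + (-1)·(-4.2) + (-1)·(1.8) + (1)·(-1.2)) / 4 = -4/4 = -1
  s[X_2,X_2] = ((2.8)·(2.8) + (0.8)·(0.8) + (-4.2)·(-4.2) + (1.8)·(1.8) + (-1.2)·(-1.2)) / 4 = 30.8/4 = 7.7
  Sample standard deviations s_i = √(s[i,i]):
  s(X_1) = √(7) = 2.6458
  s(X_2) = √(7.7) = 2.7749

Step 3 — r_{ij} = s_{ij} / (s_i · s_j):
  r[X_1,X_1] = 1 (diagonal).
  r[X_1,X_2] = -1 / (2.6458 · 2.7749) = -1 / 7.3417 = -0.1362
  r[X_2,X_2] = 1 (diagonal).

R is symmetric with unit diagonal. Assembling:

R = [[1, -0.1362],
 [-0.1362, 1]]


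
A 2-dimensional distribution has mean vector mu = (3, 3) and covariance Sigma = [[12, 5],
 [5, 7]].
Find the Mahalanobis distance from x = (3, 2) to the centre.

Step 1 — centre the observation: (x - mu) = (0, -1).

Step 2 — invert Sigma. det(Sigma) = 12·7 - (5)² = 59.
  Sigma^{-1} = (1/det) · [[d, -b], [-b, a]] = [[0.1186, -0.0847],
 [-0.0847, 0.2034]].

Step 3 — form the quadratic (x - mu)^T · Sigma^{-1} · (x - mu):
  Sigma^{-1} · (x - mu) = (0.0847, -0.2034).
  (x - mu)^T · [Sigma^{-1} · (x - mu)] = (0)·(0.0847) + (-1)·(-0.2034) = 0.2034.

Step 4 — take square root: d = √(0.2034) ≈ 0.451.

d(x, mu) = √(0.2034) ≈ 0.451


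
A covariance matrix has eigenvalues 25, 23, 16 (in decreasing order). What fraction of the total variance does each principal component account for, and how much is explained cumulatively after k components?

Step 1 — total variance = trace(Sigma) = Σ λ_i = 25 + 23 + 16 = 64.

Step 2 — fraction explained by component i = λ_i / Σ λ:
  PC1: 25/64 = 0.3906
  PC2: 23/64 = 0.3594
  PC3: 16/64 = 0.25

Step 3 — cumulative fraction after k components = (λ_1 + ... + λ_k) / Σ λ:
  k = 1: 25/64 = 0.3906
  k = 2: (25 + 23)/64 = 48/64 = 0.75
  k = 3: (25 + 23 + 16)/64 = 64/64 = 1

Summary (fraction, with percent):

explained: PC1 0.3906 (39.06%), PC2 0.3594 (35.94%), PC3 0.25 (25%);  cumulative: 0.3906, 0.75, 1


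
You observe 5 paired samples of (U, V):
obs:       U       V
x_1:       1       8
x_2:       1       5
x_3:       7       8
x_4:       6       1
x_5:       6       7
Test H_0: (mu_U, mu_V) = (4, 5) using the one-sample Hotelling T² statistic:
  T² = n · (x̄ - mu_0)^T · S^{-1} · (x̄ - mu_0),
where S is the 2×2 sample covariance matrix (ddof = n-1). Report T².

Step 1 — sample mean vector:
  mean(U) = (1 + 1 + 7 + 6 + 6) / 5 = 21/5 = 4.2
  mean(V) = (8 + 5 + 8 + 1 + 7) / 5 = 29/5 = 5.8
  x̄ = (4.2, 5.8),  deviation x̄ - mu_0 = (4.2, 5.8) - (4, 5) = (0.2, 0.8).

Step 2 — sample covariance matrix, S[i,j] = (1/(n-1)) · Σ_k (x_{k,i} - mean_i) · (x_{k,j} - mean_j), divisor n-1 = 4:
  S[U,U] = ((-3.2)·(-3.2) + (-3.2)·(-3.2) + (2.8)·(2.8) + (1.8)·(1.8) + (1.8)·(1.8)) / 4 = 34.8/4 = 8.7
  S[U,V] = ((-3.2)·(2.2) + (-3.2)·(-0.8) + (2.8)·(2.2) + (1.8)·(-4.8) + (1.8)·(1.2)) / 4 = -4.8/4 = -1.2
  S[V,V] = ((2.2)·(2.2) + (-0.8)·(-0.8) + (2.2)·(2.2) + (-4.8)·(-4.8) + (1.2)·(1.2)) / 4 = 34.8/4 = 8.7
  S = [[8.7, -1.2],
 [-1.2, 8.7]].

Step 3 — invert S. det(S) = 8.7·8.7 - (-1.2)² = 74.25.
  S^{-1} = (1/det) · [[d, -b], [-b, a]] = [[0.1172, 0.0162],
 [0.0162, 0.1172]].

Step 4 — quadratic form (x̄ - mu_0)^T · S^{-1} · (x̄ - mu_0):
  S^{-1} · (x̄ - mu_0) = (0.0364, 0.097),
  (x̄ - mu_0)^T · [...] = (0.2)·(0.0364) + (0.8)·(0.097) = 0.0848.

Step 5 — scale by n: T² = 5 · 0.0848 = 0.4242.

T² ≈ 0.4242


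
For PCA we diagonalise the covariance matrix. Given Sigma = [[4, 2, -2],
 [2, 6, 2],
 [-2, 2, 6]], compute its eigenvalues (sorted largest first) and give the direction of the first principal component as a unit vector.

Step 1 — characteristic polynomial p(λ) = det(λI - Sigma) = λ³ - tr·λ² + c_1·λ - det, where tr = trace, c_1 = sum of the principal 2×2 minors, det = det(Sigma):
  tr = 4 + 6 + 6 = 16,
  c_1 = (4·6 - (2)²) + (4·6 - (-2)²) + (6·6 - (2)²) = 20 + 20 + 32 = 72,
  det = 4·(6·6 - (2)²) - (2)·((2)·6 - (2)·(-2)) + (-2)·((2)·(2) - 6·(-2)) = 4·(32) - (2)·(16) + (-2)·(16) = 64.
  So p(λ) = λ³ - 16λ² + 72λ - 64.
Step 2 — look for an integer root (rational root theorem: any rational root is an integer divisor of 64). Testing λ = 8:
  p(8) = 512 - 1024 + 576 - 64 = 0  ✓
  Dividing out (λ - 8): p(λ) = (λ - 8)(λ² - 8λ + 8).
Step 3 — remaining eigenvalues from the quadratic λ² - 8λ + 8 = 0:
  Δ = 8² - 4·8 = 64 - 32 = 32,  λ = (8 ± √32)/2 = (8 ± 5.6569)/2 ≈ 6.8284 or 1.1716.
  Sorted: λ_1 = 8,  λ_2 = 6.8284,  λ_3 = 1.1716  (check: sum = 16 = tr ✓).

Step 4 — unit eigenvector for λ_1 = 8: v spans the null space of (Sigma - λ_1 I), whose rows are
  r_1 = (-4, 2, -2),  r_2 = (2, -2, 2),  r_3 = (-2, 2, -2).
  v is orthogonal to every row, so take v ∝ r_1 × r_2 = ((2)·(2) - (-2)·(-2), (-2)·(2) - (-4)·(2), (-4)·(-2) - (2)·(2)) = (0, 4, 4).
  Rescale (divide by 4): u = (0, 1, 1).
  ||u|| = √((0)² + (1)² + (1)²) = √(2) ≈ 1.4142,  v_1 = u/||u|| ≈ (0, 0.7071, 0.7071) (||v_1|| = 1).

λ_1 = 8,  λ_2 = 6.8284,  λ_3 = 1.1716;  v_1 ≈ (0, 0.7071, 0.7071)


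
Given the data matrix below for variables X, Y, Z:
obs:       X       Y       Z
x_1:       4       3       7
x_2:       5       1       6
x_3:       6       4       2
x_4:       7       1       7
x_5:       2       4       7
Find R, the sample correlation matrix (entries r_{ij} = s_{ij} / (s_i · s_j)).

Step 1 — column means:
  mean(X) = (4 + 5 + 6 + 7 + 2) / 5 = 24/5 = 4.8
  mean(Y) = (3 + 1 + 4 + 1 + 4) / 5 = 13/5 = 2.6
  mean(Z) = (7 + 6 + 2 + 7 + 7) / 5 = 29/5 = 5.8

Step 2 — sample variances and covariances s[i,j] = (1/(n-1)) · Σ_k (x_{k,i} - mean_i) · (x_{k,j} - mean_j), with n-1 = 4:
  s[X,X] = ((-0.8)·(-0.8) + (0.2)·(0.2) + (1.2)·(1.2) + (2.2)·(2.2) + (-2.8)·(-2.8)) / 4 = 14.8/4 = 3.7
  s[X,Y] = ((-0.8)·(0.4) + (0.2)·(-1.6) + (1.2)·(1.4) + (2.2)·(-1.6) + (-2.8)·(1.4)) / 4 = -6.4/4 = -1.6
  s[X,Z] = ((-0.8)·(1.2) + (0.2)·(0.2) + (1.2)·(-3.8) + (2.2)·(1.2) + (-2.8)·(1.2)) / 4 = -6.2/4 = -1.55
  s[Y,Y] = ((0.4)·(0.4) + (-1.6)·(-1.6) + (1.4)·(1.4) + (-1.6)·(-1.6) + (1.4)·(1.4)) / 4 = 9.2/4 = 2.3
  s[Y,Z] = ((0.4)·(1.2) + (-1.6)·(0.2) + (1.4)·(-3.8) + (-1.6)·(1.2) + (1.4)·(1.2)) / 4 = -5.4/4 = -1.35
  s[Z,Z] = ((1.2)·(1.2) + (0.2)·(0.2) + (-3.8)·(-3.8) + (1.2)·(1.2) + (1.2)·(1.2)) / 4 = 18.8/4 = 4.7
  Sample standard deviations s_i = √(s[i,i]):
  s(X) = √(3.7) = 1.9235
  s(Y) = √(2.3) = 1.5166
  s(Z) = √(4.7) = 2.1679

Step 3 — r_{ij} = s_{ij} / (s_i · s_j):
  r[X,X] = 1 (diagonal).
  r[X,Y] = -1.6 / (1.9235 · 1.5166) = -1.6 / 2.9172 = -0.5485
  r[X,Z] = -1.55 / (1.9235 · 2.1679) = -1.55 / 4.1701 = -0.3717
  r[Y,Y] = 1 (diagonal).
  r[Y,Z] = -1.35 / (1.5166 · 2.1679) = -1.35 / 3.2879 = -0.4106
  r[Z,Z] = 1 (diagonal).

R is symmetric with unit diagonal. Assembling:

R = [[1, -0.5485, -0.3717],
 [-0.5485, 1, -0.4106],
 [-0.3717, -0.4106, 1]]


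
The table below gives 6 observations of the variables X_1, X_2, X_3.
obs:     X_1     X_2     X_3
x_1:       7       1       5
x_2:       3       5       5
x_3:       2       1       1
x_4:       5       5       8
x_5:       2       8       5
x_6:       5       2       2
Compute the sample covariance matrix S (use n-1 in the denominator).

Step 1 — column means:
  mean(X_1) = (7 + 3 + 2 + 5 + 2 + 5) / 6 = 24/6 = 4
  mean(X_2) = (1 + 5 + 1 + 5 + 8 + 2) / 6 = 22/6 = 3.6667
  mean(X_3) = (5 + 5 + 1 + 8 + 5 + 2) / 6 = 26/6 = 4.3333

Step 2 — sample covariance S[i,j] = (1/(n-1)) · Σ_k (x_{k,i} - mean_i) · (x_{k,j} - mean_j), with n-1 = 5.
  S[X_1,X_1] = ((3)·(3) + (-1)·(-1) + (-2)·(-2) + (1)·(1) + (-2)·(-2) + (1)·(1)) / 5 = 20/5 = 4
  S[X_1,X_2] = ((3)·(-2.6667) + (-1)·(1.3333) + (-2)·(-2.6667) + (1)·(1.3333) + (-2)·(4.3333) + (1)·(-1.6667)) / 5 = -13/5 = -2.6
  S[X_1,X_3] = ((3)·(0.6667) + (-1)·(0.6667) + (-2)·(-3.3333) + (1)·(3.6667) + (-2)·(0.6667) + (1)·(-2.3333)) / 5 = 8/5 = 1.6
  S[X_2,X_2] = ((-2.6667)·(-2.6667) + (1.3333)·(1.3333) + (-2.6667)·(-2.6667) + (1.3333)·(1.3333) + (4.3333)·(4.3333) + (-1.6667)·(-1.6667)) / 5 = 39.3333/5 = 7.8667
  S[X_2,X_3] = ((-2.6667)·(0.6667) + (1.3333)·(0.6667) + (-2.6667)·(-3.3333) + (1.3333)·(3.6667) + (4.3333)·(0.6667) + (-1.6667)·(-2.3333)) / 5 = 19.6667/5 = 3.9333
  S[X_3,X_3] = ((0.6667)·(0.6667) + (0.6667)·(0.6667) + (-3.3333)·(-3.3333) + (3.6667)·(3.6667) + (0.6667)·(0.6667) + (-2.3333)·(-2.3333)) / 5 = 31.3333/5 = 6.2667

S is symmetric (S[j,i] = S[i,j]). Assembling:

S = [[4, -2.6, 1.6],
 [-2.6, 7.8667, 3.9333],
 [1.6, 3.9333, 6.2667]]


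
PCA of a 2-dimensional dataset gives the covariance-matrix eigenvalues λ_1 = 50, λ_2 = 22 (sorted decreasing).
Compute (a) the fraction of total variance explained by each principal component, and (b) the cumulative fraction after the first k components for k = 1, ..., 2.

Step 1 — total variance = trace(Sigma) = Σ λ_i = 50 + 22 = 72.

Step 2 — fraction explained by component i = λ_i / Σ λ:
  PC1: 50/72 = 0.6944
  PC2: 22/72 = 0.3056

Step 3 — cumulative fraction after k components = (λ_1 + ... + λ_k) / Σ λ:
  k = 1: 50/72 = 0.6944
  k = 2: (50 + 22)/72 = 72/72 = 1

Summary (fraction, with percent):

explained: PC1 0.6944 (69.44%), PC2 0.3056 (30.56%);  cumulative: 0.6944, 1


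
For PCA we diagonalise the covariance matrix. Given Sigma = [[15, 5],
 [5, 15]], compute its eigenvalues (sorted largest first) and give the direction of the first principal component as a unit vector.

Step 1 — characteristic polynomial of 2×2 Sigma:
  det(Sigma - λI) = λ² - trace · λ + det = 0.
  trace = 15 + 15 = 30, det = 15·15 - (5)² = 200.
Step 2 — discriminant:
  Δ = trace² - 4·det = 900 - 800 = 100.
Step 3 — eigenvalues:
  λ = (trace ± √Δ)/2 = (30 ± 10)/2,
  λ_1 = 20,  λ_2 = 10.

Step 4 — unit eigenvector for λ_1: solve (Sigma - λ_1 I)v = 0. First row:
  (15 - 20)·v_x + (5)·v_y = 0, i.e. (-5)·v_x + (5)·v_y = 0,
  so v ∝ (b, λ_1 - a) = (5, 5) = u.
  ||u|| = √((5)² + (5)²) = √(50) ≈ 7.0711,
  v_1 = u/||u|| ≈ (0.7071, 0.7071) (||v_1|| = 1).

λ_1 = 20,  λ_2 = 10;  v_1 ≈ (0.7071, 0.7071)


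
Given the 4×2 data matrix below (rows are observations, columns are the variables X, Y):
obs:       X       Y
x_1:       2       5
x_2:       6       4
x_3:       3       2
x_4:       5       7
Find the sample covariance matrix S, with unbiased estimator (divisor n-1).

Step 1 — column means:
  mean(X) = (2 + 6 + 3 + 5) / 4 = 16/4 = 4
  mean(Y) = (5 + 4 + 2 + 7) / 4 = 18/4 = 4.5

Step 2 — sample covariance S[i,j] = (1/(n-1)) · Σ_k (x_{k,i} - mean_i) · (x_{k,j} - mean_j), with n-1 = 3.
  S[X,X] = ((-2)·(-2) + (2)·(2) + (-1)·(-1) + (1)·(1)) / 3 = 10/3 = 3.3333
  S[X,Y] = ((-2)·(0.5) + (2)·(-0.5) + (-1)·(-2.5) + (1)·(2.5)) / 3 = 3/3 = 1
  S[Y,Y] = ((0.5)·(0.5) + (-0.5)·(-0.5) + (-2.5)·(-2.5) + (2.5)·(2.5)) / 3 = 13/3 = 4.3333

S is symmetric (S[j,i] = S[i,j]). Assembling:

S = [[3.3333, 1],
 [1, 4.3333]]


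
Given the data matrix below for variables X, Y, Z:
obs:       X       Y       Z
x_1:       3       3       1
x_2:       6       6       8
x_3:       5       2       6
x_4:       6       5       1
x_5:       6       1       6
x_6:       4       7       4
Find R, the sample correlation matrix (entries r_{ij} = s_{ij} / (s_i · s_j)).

Step 1 — column means:
  mean(X) = (3 + 6 + 5 + 6 + 6 + 4) / 6 = 30/6 = 5
  mean(Y) = (3 + 6 + 2 + 5 + 1 + 7) / 6 = 24/6 = 4
  mean(Z) = (1 + 8 + 6 + 1 + 6 + 4) / 6 = 26/6 = 4.3333

Step 2 — sample variances and covariances s[i,j] = (1/(n-1)) · Σ_k (x_{k,i} - mean_i) · (x_{k,j} - mean_j), with n-1 = 5:
  s[X,X] = ((-2)·(-2) + (1)·(1) + (0)·(0) + (1)·(1) + (1)·(1) + (-1)·(-1)) / 5 = 8/5 = 1.6
  s[X,Y] = ((-2)·(-1) + (1)·(2) + (0)·(-2) + (1)·(1) + (1)·(-3) + (-1)·(3)) / 5 = -1/5 = -0.2
  s[X,Z] = ((-2)·(-3.3333) + (1)·(3.6667) + (0)·(1.6667) + (1)·(-3.3333) + (1)·(1.6667) + (-1)·(-0.3333)) / 5 = 9/5 = 1.8
  s[Y,Y] = ((-1)·(-1) + (2)·(2) + (-2)·(-2) + (1)·(1) + (-3)·(-3) + (3)·(3)) / 5 = 28/5 = 5.6
  s[Y,Z] = ((-1)·(-3.3333) + (2)·(3.6667) + (-2)·(1.6667) + (1)·(-3.3333) + (-3)·(1.6667) + (3)·(-0.3333)) / 5 = -2/5 = -0.4
  s[Z,Z] = ((-3.3333)·(-3.3333) + (3.6667)·(3.6667) + (1.6667)·(1.6667) + (-3.3333)·(-3.3333) + (1.6667)·(1.6667) + (-0.3333)·(-0.3333)) / 5 = 41.3333/5 = 8.2667
  Sample standard deviations s_i = √(s[i,i]):
  s(X) = √(1.6) = 1.2649
  s(Y) = √(5.6) = 2.3664
  s(Z) = √(8.2667) = 2.8752

Step 3 — r_{ij} = s_{ij} / (s_i · s_j):
  r[X,X] = 1 (diagonal).
  r[X,Y] = -0.2 / (1.2649 · 2.3664) = -0.2 / 2.9933 = -0.0668
  r[X,Z] = 1.8 / (1.2649 · 2.8752) = 1.8 / 3.6368 = 0.4949
  r[Y,Y] = 1 (diagonal).
  r[Y,Z] = -0.4 / (2.3664 · 2.8752) = -0.4 / 6.8039 = -0.0588
  r[Z,Z] = 1 (diagonal).

R is symmetric with unit diagonal. Assembling:

R = [[1, -0.0668, 0.4949],
 [-0.0668, 1, -0.0588],
 [0.4949, -0.0588, 1]]
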